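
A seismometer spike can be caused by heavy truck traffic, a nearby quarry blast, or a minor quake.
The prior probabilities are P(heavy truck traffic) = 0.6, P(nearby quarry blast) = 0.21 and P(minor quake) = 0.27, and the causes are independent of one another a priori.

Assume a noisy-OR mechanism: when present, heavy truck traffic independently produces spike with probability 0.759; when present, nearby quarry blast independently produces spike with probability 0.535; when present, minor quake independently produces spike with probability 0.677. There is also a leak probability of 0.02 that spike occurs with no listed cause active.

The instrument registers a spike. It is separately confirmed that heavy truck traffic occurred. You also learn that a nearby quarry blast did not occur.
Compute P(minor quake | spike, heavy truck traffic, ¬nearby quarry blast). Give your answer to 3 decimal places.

Under noisy-OR, P(spike | causes) = 1 − (1−0.02)·∏(1−qᵢ) over the active causes.
Enumerate both values of minor quake and weight by the priors:
  P(spike | heavy truck traffic, ¬nearby quarry blast) = 0.76382·0.73 + 0.923714·0.27
        = 0.557589 + 0.249403 = 0.806992
Keeping only the minor quake-present terms gives 0.249403, so
  P(minor quake | spike, heavy truck traffic, ¬nearby quarry blast) = 0.249403 / 0.806992 ≈ 0.309

P(minor quake | spike, heavy truck traffic, ¬nearby quarry blast) ≈ 0.309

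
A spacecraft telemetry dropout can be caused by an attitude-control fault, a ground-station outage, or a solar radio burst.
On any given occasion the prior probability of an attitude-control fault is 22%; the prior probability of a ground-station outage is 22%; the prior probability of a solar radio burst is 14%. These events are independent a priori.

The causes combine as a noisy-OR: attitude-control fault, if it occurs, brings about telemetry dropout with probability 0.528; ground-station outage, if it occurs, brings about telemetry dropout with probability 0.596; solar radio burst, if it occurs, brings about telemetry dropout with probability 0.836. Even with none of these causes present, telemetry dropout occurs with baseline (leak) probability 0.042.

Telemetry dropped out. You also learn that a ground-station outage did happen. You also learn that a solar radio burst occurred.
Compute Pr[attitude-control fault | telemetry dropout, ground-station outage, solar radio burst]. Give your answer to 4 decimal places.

Pr[attitude-control fault | telemetry dropout, ground-station outage, solar radio burst] ≈ 0.2261

Under noisy-OR, P(telemetry dropout | causes) = 1 − (1−0.042)·∏(1−qᵢ) over the active causes.
P(telemetry dropout | ground-station outage, solar radio burst) = 0.936527*0.78 + 0.970041*0.22 = 0.730491 + 0.213409 = 0.943900
The attitude-control fault-present share is 0.970041*0.22 = 0.213409.
So P(attitude-control fault | telemetry dropout, ground-station outage, solar radio burst) = 0.213409/0.943900 ≈ 0.2261.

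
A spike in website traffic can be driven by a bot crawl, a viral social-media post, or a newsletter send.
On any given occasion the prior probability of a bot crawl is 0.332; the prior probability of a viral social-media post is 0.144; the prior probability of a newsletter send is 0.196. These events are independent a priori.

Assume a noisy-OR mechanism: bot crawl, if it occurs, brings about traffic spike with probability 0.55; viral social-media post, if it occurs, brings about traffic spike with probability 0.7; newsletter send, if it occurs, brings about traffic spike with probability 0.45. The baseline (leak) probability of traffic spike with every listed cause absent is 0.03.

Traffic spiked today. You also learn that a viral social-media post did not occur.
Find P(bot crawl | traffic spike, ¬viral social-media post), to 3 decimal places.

Under noisy-OR, P(traffic spike | causes) = 1 − (1−0.03)·∏(1−qᵢ) over the active causes.
By total probability over the 4 (bot crawl, newsletter send) configurations:
  P(traffic spike | ¬viral social-media post) = 0.03*0.668*0.804 + 0.4665*0.668*0.196 + 0.5635*0.332*0.804 + 0.759925*0.332*0.196
        = 0.016112 + 0.061078 + 0.150414 + 0.049450 = 0.277054
Configurations with bot crawl contribute 0.199864, so
  P(bot crawl | traffic spike, ¬viral social-media post) = 0.199864 / 0.277054 ≈ 0.721

P(bot crawl | traffic spike, ¬viral social-media post) ≈ 0.721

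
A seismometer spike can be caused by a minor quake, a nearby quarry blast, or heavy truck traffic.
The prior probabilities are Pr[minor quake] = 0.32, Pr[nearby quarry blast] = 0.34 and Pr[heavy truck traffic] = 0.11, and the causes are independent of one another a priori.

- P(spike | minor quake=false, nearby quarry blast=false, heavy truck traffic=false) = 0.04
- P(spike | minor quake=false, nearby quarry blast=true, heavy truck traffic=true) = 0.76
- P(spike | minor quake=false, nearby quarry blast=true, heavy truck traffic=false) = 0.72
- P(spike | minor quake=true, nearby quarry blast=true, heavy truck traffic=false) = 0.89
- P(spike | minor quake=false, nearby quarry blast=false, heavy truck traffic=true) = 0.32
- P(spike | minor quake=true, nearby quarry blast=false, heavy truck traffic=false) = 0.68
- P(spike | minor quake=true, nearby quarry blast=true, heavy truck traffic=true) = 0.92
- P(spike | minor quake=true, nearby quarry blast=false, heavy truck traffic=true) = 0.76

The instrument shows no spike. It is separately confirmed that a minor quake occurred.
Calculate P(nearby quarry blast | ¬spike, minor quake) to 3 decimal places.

P(nearby quarry blast | ¬spike, minor quake) ≈ 0.150

Numerator (weight on configurations with nearby quarry blast): 0.033286 + 0.002992 = 0.036278
Normalizer over all consistent configurations: 0.32×0.66×0.89 + 0.24×0.66×0.11 + 0.11×0.34×0.89 + 0.08×0.34×0.11 = 0.241670
P(nearby quarry blast | ¬spike, minor quake) = 0.036278/0.241670 ≈ 0.150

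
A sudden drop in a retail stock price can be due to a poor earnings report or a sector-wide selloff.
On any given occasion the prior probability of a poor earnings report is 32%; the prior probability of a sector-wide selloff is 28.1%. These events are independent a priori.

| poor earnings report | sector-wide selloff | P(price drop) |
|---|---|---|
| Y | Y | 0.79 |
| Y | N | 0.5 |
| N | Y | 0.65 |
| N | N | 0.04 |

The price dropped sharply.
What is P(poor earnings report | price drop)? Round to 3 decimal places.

By total probability over the 4 (poor earnings report, sector-wide selloff) configurations:
  P(price drop) = 0.04*0.68*0.719 + 0.65*0.68*0.281 + 0.5*0.32*0.719 + 0.79*0.32*0.281
        = 0.019557 + 0.124202 + 0.115040 + 0.071037 = 0.329836
Configurations with poor earnings report contribute 0.186077, so
  P(poor earnings report | price drop) = 0.186077 / 0.329836 ≈ 0.564

P(poor earnings report | price drop) ≈ 0.564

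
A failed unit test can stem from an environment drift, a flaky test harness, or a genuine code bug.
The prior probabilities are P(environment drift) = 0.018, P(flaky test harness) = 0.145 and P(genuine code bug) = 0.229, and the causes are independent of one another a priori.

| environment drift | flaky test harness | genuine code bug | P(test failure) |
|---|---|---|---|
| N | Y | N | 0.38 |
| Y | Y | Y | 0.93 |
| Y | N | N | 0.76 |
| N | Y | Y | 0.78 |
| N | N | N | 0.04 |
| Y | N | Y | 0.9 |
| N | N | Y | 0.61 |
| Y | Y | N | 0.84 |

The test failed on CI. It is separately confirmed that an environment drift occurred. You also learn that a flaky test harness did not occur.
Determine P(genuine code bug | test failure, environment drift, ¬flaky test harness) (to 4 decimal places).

P(genuine code bug | test failure, environment drift, ¬flaky test harness) ≈ 0.2602

P(test failure | environment drift, ¬flaky test harness) = 0.76*0.771 + 0.9*0.229 = 0.585960 + 0.206100 = 0.792060
The genuine code bug-present share is 0.9*0.229 = 0.206100.
So P(genuine code bug | test failure, environment drift, ¬flaky test harness) = 0.206100/0.792060 ≈ 0.2602.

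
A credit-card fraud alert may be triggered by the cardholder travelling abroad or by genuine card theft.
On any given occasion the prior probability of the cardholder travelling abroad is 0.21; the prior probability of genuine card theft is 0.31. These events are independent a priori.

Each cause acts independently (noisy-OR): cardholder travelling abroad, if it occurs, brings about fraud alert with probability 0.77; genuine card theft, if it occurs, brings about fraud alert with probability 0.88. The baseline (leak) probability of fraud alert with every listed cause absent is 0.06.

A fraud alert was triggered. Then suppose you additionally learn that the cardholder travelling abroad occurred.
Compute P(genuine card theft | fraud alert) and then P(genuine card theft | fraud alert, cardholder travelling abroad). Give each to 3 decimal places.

Under noisy-OR, P(fraud alert | causes) = 1 − (1−0.06)·∏(1−qᵢ) over the active causes.
Enumerate the 4 (cardholder travelling abroad, genuine card theft) configurations and weight by the priors:
  P(fraud alert) = 0.06×0.79×0.69 + 0.8872×0.79×0.31 + 0.7838×0.21×0.69 + 0.974056×0.21×0.31
        = 0.032706 + 0.217275 + 0.113573 + 0.063411 = 0.426965
Configurations with genuine card theft contribute 0.280686, so
  P(genuine card theft | fraud alert) = 0.280686 / 0.426965 ≈ 0.657

With the extra evidence:
Sum P(fraud alert|·) weighted by the priors over both values of genuine card theft:
  P(fraud alert | cardholder travelling abroad) = 0.7838·0.69 + 0.974056·0.31
        = 0.540822 + 0.301957 = 0.842779
Keeping only the genuine card theft-present terms gives 0.301957, so
  P(genuine card theft | fraud alert, cardholder travelling abroad) = 0.301957 / 0.842779 ≈ 0.358
— cardholder travelling abroad explains away the evidence for genuine card theft.

P(genuine card theft | fraud alert) ≈ 0.657; P(genuine card theft | fraud alert, cardholder travelling abroad) ≈ 0.358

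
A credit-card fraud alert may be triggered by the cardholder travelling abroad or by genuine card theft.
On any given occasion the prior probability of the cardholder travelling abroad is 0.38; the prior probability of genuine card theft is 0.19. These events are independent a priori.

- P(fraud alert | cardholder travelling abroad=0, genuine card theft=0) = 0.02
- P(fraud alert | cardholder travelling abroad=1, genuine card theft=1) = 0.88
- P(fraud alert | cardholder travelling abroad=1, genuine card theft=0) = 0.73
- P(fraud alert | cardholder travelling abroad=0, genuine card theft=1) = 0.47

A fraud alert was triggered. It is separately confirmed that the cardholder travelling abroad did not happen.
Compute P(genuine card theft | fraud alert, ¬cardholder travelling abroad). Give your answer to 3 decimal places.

P(genuine card theft | fraud alert, ¬cardholder travelling abroad) ≈ 0.846

Weight on genuine card theft=true, given the evidence: 0.47×0.19 = 0.089300
Denominator P(fraud alert | ¬cardholder travelling abroad): 0.02×0.81 + 0.47×0.19 = 0.105500
Posterior = 0.089300 / 0.105500 ≈ 0.846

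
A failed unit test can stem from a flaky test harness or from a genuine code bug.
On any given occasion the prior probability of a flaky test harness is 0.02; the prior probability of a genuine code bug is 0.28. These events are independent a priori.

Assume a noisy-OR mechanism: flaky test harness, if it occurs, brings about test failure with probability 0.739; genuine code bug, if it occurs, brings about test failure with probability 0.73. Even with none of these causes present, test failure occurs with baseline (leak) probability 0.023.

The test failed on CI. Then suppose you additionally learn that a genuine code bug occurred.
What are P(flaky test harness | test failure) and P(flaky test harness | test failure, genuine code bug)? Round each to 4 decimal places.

Under noisy-OR, P(test failure | causes) = 1 − (1−0.023)·∏(1−qᵢ) over the active causes.
By total probability over the 4 (flaky test harness, genuine code bug) configurations:
  P(test failure) = 0.023×0.98×0.72 + 0.73621×0.98×0.28 + 0.745003×0.02×0.72 + 0.931151×0.02×0.28
        = 0.016229 + 0.202016 + 0.010728 + 0.005214 = 0.234187
The terms with flaky test harness present sum to 0.015942, so
  P(flaky test harness | test failure) = 0.015942 / 0.234187 ≈ 0.0681

With the extra evidence:
Numerator (weight on configurations with flaky test harness): 0.931151×0.02 = 0.018623
Denominator P(test failure | genuine code bug): 0.73621×0.98 + 0.931151×0.02 = 0.740109
Posterior = 0.018623 / 0.740109 ≈ 0.0252
The drop from 0.0681 to 0.0252 is the explaining-away (discounting) effect.

P(flaky test harness | test failure) ≈ 0.0681; P(flaky test harness | test failure, genuine code bug) ≈ 0.0252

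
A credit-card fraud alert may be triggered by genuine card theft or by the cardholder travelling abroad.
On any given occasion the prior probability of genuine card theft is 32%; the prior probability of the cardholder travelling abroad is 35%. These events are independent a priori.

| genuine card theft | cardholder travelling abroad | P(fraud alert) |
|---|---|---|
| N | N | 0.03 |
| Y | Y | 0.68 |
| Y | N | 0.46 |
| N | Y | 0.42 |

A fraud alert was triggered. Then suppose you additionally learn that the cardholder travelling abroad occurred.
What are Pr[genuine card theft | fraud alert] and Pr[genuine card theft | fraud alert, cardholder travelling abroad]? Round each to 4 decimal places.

Pr[genuine card theft | fraud alert] ≈ 0.6028; Pr[genuine card theft | fraud alert, cardholder travelling abroad] ≈ 0.4324

For the numerator, keep only genuine card theft=true terms: 0.095680 + 0.076160 = 0.171840
Denominator P(fraud alert): 0.03×0.68×0.65 + 0.42×0.68×0.35 + 0.46×0.32×0.65 + 0.68×0.32×0.35 = 0.285060
Posterior = 0.171840 / 0.285060 ≈ 0.6028

Now also conditioning on cardholder travelling abroad=true:
P(fraud alert | cardholder travelling abroad) = 0.42·0.68 + 0.68·0.32 = 0.285600 + 0.217600 = 0.503200
Restricting to configurations with genuine card theft present: 0.68·0.32 = 0.217600.
Hence the posterior is 0.217600/0.503200 ≈ 0.4324.
Conditioning on cardholder travelling abroad lowers the posterior on genuine card theft: the classic explaining-away effect in a common-effect structure.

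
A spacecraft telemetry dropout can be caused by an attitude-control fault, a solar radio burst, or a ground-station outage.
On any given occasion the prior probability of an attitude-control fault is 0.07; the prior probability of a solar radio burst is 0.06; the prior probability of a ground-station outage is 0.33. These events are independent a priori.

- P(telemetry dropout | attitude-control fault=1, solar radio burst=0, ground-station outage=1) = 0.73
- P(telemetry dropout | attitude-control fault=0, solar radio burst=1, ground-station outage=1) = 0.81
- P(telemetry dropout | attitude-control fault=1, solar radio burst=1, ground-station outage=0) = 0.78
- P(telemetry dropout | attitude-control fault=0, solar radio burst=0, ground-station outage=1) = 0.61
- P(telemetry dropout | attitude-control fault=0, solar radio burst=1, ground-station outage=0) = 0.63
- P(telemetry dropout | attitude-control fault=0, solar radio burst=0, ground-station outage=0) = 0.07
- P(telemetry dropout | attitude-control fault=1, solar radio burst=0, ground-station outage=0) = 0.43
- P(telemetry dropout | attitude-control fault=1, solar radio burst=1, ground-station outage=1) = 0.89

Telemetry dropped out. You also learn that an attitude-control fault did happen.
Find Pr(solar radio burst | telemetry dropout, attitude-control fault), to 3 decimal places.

For the numerator, keep only solar radio burst=true terms: 0.031356 + 0.017622 = 0.048978
Normalizer over all consistent configurations: 0.43×0.94×0.67 + 0.73×0.94×0.33 + 0.78×0.06×0.67 + 0.89×0.06×0.33 = 0.546238
Posterior = 0.048978 / 0.546238 ≈ 0.090

Pr(solar radio burst | telemetry dropout, attitude-control fault) ≈ 0.090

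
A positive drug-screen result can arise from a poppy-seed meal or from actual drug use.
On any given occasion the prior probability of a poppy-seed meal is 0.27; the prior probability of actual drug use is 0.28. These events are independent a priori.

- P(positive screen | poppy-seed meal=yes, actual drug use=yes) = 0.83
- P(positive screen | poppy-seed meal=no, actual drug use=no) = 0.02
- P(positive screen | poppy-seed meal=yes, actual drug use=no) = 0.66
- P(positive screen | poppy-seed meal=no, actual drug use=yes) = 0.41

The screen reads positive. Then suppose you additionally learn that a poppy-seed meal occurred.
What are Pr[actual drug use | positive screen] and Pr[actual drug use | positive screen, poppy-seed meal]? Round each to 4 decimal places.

Numerator (weight on configurations with actual drug use): 0.083804 + 0.062748 = 0.146552
Normalizer over all consistent configurations: 0.02×0.73×0.72 + 0.41×0.73×0.28 + 0.66×0.27×0.72 + 0.83×0.27×0.28 = 0.285368
P(actual drug use | positive screen) = 0.146552/0.285368 ≈ 0.5136

With the extra evidence:
P(positive screen | poppy-seed meal) = 0.66*0.72 + 0.83*0.28 = 0.475200 + 0.232400 = 0.707600
Of this, 0.232400 comes from 0.83*0.28 (the actual drug use=true cases).
Hence the posterior is 0.232400/0.707600 ≈ 0.3284.
Conditioning on poppy-seed meal lowers the posterior on actual drug use: the classic explaining-away effect in a common-effect structure.

Pr[actual drug use | positive screen] ≈ 0.5136; Pr[actual drug use | positive screen, poppy-seed meal] ≈ 0.3284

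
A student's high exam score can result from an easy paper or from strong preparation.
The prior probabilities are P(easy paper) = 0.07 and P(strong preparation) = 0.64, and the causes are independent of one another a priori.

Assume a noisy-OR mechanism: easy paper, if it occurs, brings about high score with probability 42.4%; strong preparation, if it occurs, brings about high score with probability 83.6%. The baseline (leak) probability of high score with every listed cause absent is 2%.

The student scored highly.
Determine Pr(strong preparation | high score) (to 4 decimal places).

Under noisy-OR, P(high score | causes) = 1 − (1−0.02)·∏(1−qᵢ) over the active causes.
P(high score) = 0.02·0.93·0.36 + 0.83928·0.93·0.64 + 0.43552·0.07·0.36 + 0.907425·0.07·0.64 = 0.006696 + 0.499539 + 0.010975 + 0.040653 = 0.557863
Restricting to configurations with strong preparation present: 0.499539 + 0.040653 = 0.540192.
P(strong preparation | high score) = 0.540192 / 0.557863 ≈ 0.9683

Pr(strong preparation | high score) ≈ 0.9683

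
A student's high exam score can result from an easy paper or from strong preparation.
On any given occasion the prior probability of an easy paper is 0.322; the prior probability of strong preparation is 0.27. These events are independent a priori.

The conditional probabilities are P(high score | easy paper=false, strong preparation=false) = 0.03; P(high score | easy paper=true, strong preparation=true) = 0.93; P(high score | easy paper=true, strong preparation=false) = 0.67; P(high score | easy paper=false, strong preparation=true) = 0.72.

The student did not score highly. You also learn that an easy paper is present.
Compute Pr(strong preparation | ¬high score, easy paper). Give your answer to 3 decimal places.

Sum P(¬high score|·) weighted by the priors over both values of strong preparation:
  P(¬high score | easy paper) = 0.33*0.73 + 0.07*0.27
        = 0.240900 + 0.018900 = 0.259800
The terms with strong preparation present sum to 0.018900, so
  P(strong preparation | ¬high score, easy paper) = 0.018900 / 0.259800 ≈ 0.073

Pr(strong preparation | ¬high score, easy paper) ≈ 0.073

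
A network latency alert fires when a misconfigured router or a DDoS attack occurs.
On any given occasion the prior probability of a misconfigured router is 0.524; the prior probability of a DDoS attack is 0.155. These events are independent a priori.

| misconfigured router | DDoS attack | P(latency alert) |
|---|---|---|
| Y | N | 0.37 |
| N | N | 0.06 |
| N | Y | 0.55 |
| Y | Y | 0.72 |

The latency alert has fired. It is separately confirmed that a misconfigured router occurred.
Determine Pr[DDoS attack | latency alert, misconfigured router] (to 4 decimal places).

Pr[DDoS attack | latency alert, misconfigured router] ≈ 0.2631

Weight on DDoS attack=true, given the evidence: 0.72*0.155 = 0.111600
Denominator P(latency alert | misconfigured router): 0.37*0.845 + 0.72*0.155 = 0.424250
P(DDoS attack | latency alert, misconfigured router) = 0.111600/0.424250 ≈ 0.2631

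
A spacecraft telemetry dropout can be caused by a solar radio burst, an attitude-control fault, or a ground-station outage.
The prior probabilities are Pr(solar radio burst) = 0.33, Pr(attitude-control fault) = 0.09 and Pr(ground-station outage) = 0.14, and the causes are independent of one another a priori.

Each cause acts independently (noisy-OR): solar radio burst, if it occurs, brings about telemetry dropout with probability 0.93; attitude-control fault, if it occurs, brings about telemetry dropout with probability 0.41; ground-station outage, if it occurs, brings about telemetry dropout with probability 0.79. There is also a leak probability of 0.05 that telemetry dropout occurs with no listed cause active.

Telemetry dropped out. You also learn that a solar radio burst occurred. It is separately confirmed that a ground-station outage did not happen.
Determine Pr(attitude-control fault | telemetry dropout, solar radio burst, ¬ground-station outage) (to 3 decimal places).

Pr(attitude-control fault | telemetry dropout, solar radio burst, ¬ground-station outage) ≈ 0.092

Under noisy-OR, P(telemetry dropout | causes) = 1 − (1−0.05)·∏(1−qᵢ) over the active causes.
For the numerator, keep only attitude-control fault=true terms: 0.960765·0.09 = 0.086469
Normalizer over all consistent configurations: 0.9335·0.91 + 0.960765·0.09 = 0.935954
P(attitude-control fault | telemetry dropout, solar radio burst, ¬ground-station outage) = 0.086469/0.935954 ≈ 0.092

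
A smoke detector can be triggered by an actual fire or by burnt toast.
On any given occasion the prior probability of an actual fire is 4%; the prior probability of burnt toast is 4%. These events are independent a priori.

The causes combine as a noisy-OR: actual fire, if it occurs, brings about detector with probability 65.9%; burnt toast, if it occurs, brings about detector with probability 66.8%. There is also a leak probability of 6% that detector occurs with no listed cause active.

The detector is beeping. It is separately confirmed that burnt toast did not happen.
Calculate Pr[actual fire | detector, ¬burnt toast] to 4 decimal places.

Under noisy-OR, P(detector | causes) = 1 − (1−0.06)·∏(1−qᵢ) over the active causes.
Sum P(detector|·) weighted by the priors over both values of actual fire:
  P(detector | ¬burnt toast) = 0.06×0.96 + 0.67946×0.04
        = 0.057600 + 0.027178 = 0.084778
The terms with actual fire present sum to 0.027178, so
  P(actual fire | detector, ¬burnt toast) = 0.027178 / 0.084778 ≈ 0.3206

Pr[actual fire | detector, ¬burnt toast] ≈ 0.3206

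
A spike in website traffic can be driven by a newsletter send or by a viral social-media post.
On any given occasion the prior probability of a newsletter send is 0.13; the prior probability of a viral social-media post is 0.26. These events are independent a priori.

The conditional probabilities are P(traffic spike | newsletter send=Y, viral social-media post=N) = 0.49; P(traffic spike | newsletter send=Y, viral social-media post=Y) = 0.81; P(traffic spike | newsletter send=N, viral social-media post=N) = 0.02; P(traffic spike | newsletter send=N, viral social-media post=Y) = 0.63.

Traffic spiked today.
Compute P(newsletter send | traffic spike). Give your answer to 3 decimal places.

P(traffic spike) = 0.02·0.87·0.74 + 0.63·0.87·0.26 + 0.49·0.13·0.74 + 0.81·0.13·0.26 = 0.012876 + 0.142506 + 0.047138 + 0.027378 = 0.229898
Of this, 0.074516 comes from 0.047138 + 0.027378 (the newsletter send=true cases).
P(newsletter send | traffic spike) = 0.074516 / 0.229898 ≈ 0.324

P(newsletter send | traffic spike) ≈ 0.324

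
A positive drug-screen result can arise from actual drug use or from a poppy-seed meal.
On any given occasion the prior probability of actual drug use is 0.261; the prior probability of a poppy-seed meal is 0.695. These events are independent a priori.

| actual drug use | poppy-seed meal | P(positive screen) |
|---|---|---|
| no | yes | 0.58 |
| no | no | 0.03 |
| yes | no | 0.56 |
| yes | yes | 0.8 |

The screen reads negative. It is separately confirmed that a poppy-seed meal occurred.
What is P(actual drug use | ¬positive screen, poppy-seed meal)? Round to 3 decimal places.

P(actual drug use | ¬positive screen, poppy-seed meal) ≈ 0.144

Numerator (weight on configurations with actual drug use): 0.2·0.261 = 0.052200
Normalizer over all consistent configurations: 0.42·0.739 + 0.2·0.261 = 0.362580
P(actual drug use | ¬positive screen, poppy-seed meal) = 0.052200/0.362580 ≈ 0.144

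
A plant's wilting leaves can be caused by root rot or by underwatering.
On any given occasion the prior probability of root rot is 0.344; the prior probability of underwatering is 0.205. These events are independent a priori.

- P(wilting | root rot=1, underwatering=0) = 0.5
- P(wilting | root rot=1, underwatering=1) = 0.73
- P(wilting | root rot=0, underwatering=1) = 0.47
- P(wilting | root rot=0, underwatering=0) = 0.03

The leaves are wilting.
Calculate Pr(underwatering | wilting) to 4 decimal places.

Pr(underwatering | wilting) ≈ 0.4294

Weight on underwatering=true, given the evidence: 0.063206 + 0.051480 = 0.114686
Normalizer over all consistent configurations: 0.03*0.656*0.795 + 0.47*0.656*0.205 + 0.5*0.344*0.795 + 0.73*0.344*0.205 = 0.267072
P(underwatering | wilting) = 0.114686/0.267072 ≈ 0.4294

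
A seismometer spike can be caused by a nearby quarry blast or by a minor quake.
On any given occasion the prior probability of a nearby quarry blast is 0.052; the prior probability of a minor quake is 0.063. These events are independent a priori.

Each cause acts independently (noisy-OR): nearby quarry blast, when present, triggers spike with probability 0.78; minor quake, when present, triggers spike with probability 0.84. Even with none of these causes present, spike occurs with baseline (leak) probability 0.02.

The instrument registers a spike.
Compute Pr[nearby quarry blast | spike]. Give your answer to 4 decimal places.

Pr[nearby quarry blast | spike] ≈ 0.3779

Under noisy-OR, P(spike | causes) = 1 − (1−0.02)·∏(1−qᵢ) over the active causes.
By total probability over the 4 (nearby quarry blast, minor quake) configurations:
  P(spike) = 0.02*0.948*0.937 + 0.8432*0.948*0.063 + 0.7844*0.052*0.937 + 0.965504*0.052*0.063
        = 0.017766 + 0.050359 + 0.038219 + 0.003163 = 0.109507
Configurations with nearby quarry blast contribute 0.041382, so
  P(nearby quarry blast | spike) = 0.041382 / 0.109507 ≈ 0.3779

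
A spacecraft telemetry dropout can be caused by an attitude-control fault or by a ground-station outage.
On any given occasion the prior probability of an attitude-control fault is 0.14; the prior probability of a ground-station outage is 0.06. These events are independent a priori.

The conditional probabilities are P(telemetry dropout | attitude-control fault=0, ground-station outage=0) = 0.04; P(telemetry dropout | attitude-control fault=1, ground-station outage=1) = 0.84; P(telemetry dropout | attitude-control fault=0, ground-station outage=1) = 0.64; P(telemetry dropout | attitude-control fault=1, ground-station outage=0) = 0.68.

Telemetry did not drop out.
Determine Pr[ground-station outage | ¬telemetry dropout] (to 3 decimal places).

For the numerator, keep only ground-station outage=true terms: 0.018576 + 0.001344 = 0.019920
The normalizing constant is 0.96*0.86*0.94 + 0.36*0.86*0.06 + 0.32*0.14*0.94 + 0.16*0.14*0.06 = 0.838096
Posterior = 0.019920 / 0.838096 ≈ 0.024

Pr[ground-station outage | ¬telemetry dropout] ≈ 0.024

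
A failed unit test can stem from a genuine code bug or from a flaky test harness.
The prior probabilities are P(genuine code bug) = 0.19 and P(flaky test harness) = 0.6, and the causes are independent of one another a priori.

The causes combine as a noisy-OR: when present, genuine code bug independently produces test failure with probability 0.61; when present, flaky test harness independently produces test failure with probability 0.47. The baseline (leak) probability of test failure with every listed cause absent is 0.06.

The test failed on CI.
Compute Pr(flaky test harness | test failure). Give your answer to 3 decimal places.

Under noisy-OR, P(test failure | causes) = 1 − (1−0.06)·∏(1−qᵢ) over the active causes.
By total probability over the 4 (genuine code bug, flaky test harness) configurations:
  P(test failure) = 0.06·0.81·0.4 + 0.5018·0.81·0.6 + 0.6334·0.19·0.4 + 0.805702·0.19·0.6
        = 0.019440 + 0.243875 + 0.048138 + 0.091850 = 0.403303
Keeping only the flaky test harness-present terms gives 0.335725, so
  P(flaky test harness | test failure) = 0.335725 / 0.403303 ≈ 0.832

Pr(flaky test harness | test failure) ≈ 0.832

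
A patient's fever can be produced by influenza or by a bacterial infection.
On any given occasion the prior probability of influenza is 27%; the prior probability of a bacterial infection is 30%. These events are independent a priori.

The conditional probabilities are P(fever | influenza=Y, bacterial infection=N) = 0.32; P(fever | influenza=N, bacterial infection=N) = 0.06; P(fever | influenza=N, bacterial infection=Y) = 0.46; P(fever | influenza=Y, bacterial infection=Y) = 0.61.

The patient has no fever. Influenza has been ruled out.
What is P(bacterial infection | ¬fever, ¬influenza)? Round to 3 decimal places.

P(bacterial infection | ¬fever, ¬influenza) ≈ 0.198

P(¬fever | ¬influenza) = 0.94·0.7 + 0.54·0.3 = 0.658000 + 0.162000 = 0.820000
Of this, 0.162000 comes from 0.54·0.3 (the bacterial infection=true cases).
Hence the posterior is 0.162000/0.820000 ≈ 0.198.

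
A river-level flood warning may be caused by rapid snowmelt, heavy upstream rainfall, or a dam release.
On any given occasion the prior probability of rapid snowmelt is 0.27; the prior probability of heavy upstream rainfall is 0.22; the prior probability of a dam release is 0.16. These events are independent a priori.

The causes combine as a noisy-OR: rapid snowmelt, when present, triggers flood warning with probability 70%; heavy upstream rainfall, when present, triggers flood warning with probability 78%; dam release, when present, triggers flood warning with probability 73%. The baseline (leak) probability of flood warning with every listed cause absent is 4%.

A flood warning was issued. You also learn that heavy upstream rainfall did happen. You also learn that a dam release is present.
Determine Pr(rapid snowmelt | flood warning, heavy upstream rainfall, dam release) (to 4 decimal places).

Under noisy-OR, P(flood warning | causes) = 1 − (1−0.04)·∏(1−qᵢ) over the active causes.
P(flood warning | heavy upstream rainfall, dam release) = 0.942976·0.73 + 0.982893·0.27 = 0.688372 + 0.265381 = 0.953753
Of this, 0.265381 comes from 0.982893·0.27 (the rapid snowmelt=true cases).
Hence the posterior is 0.265381/0.953753 ≈ 0.2782.

Pr(rapid snowmelt | flood warning, heavy upstream rainfall, dam release) ≈ 0.2782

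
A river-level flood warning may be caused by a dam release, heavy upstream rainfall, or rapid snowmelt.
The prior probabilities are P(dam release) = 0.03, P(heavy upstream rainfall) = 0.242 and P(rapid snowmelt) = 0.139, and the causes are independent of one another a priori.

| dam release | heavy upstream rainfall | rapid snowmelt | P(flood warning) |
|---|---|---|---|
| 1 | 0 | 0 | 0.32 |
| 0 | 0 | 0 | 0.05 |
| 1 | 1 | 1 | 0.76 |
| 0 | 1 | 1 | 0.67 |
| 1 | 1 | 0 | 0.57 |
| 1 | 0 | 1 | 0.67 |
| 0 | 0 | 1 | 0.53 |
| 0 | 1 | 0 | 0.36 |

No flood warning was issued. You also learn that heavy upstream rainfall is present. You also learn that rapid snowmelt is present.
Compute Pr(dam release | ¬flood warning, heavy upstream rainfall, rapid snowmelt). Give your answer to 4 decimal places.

By total probability over both values of dam release:
  P(¬flood warning | heavy upstream rainfall, rapid snowmelt) = 0.33·0.97 + 0.24·0.03
        = 0.320100 + 0.007200 = 0.327300
The terms with dam release present sum to 0.007200, so
  P(dam release | ¬flood warning, heavy upstream rainfall, rapid snowmelt) = 0.007200 / 0.327300 ≈ 0.0220

Pr(dam release | ¬flood warning, heavy upstream rainfall, rapid snowmelt) ≈ 0.0220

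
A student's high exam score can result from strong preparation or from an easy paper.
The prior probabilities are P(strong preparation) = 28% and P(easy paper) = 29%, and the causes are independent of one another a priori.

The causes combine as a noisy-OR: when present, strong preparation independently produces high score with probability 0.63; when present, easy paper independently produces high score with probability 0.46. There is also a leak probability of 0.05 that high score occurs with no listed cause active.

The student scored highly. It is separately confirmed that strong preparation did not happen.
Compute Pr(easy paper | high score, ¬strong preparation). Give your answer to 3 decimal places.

Under noisy-OR, P(high score | causes) = 1 − (1−0.05)·∏(1−qᵢ) over the active causes.
P(high score | ¬strong preparation) = 0.05×0.71 + 0.487×0.29 = 0.035500 + 0.141230 = 0.176730
Restricting to configurations with easy paper present: 0.487×0.29 = 0.141230.
So P(easy paper | high score, ¬strong preparation) = 0.141230/0.176730 ≈ 0.799.

Pr(easy paper | high score, ¬strong preparation) ≈ 0.799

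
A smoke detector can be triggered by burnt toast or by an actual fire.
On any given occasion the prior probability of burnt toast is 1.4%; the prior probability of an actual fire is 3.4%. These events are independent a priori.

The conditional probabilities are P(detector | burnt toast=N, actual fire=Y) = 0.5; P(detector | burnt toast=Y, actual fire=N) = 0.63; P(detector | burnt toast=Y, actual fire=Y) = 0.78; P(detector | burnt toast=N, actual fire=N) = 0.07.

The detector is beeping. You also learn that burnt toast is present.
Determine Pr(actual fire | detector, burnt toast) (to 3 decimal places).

Pr(actual fire | detector, burnt toast) ≈ 0.042

For the numerator, keep only actual fire=true terms: 0.78*0.034 = 0.026520
Normalizer over all consistent configurations: 0.63*0.966 + 0.78*0.034 = 0.635100
P(actual fire | detector, burnt toast) = 0.026520/0.635100 ≈ 0.042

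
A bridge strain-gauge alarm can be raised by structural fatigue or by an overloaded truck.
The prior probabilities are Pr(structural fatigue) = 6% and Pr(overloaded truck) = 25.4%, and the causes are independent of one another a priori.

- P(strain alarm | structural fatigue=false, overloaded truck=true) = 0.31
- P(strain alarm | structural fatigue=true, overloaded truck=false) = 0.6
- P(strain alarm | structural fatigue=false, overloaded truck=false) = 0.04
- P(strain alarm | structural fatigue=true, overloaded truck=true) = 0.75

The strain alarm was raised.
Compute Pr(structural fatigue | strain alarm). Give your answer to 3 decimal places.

Pr(structural fatigue | strain alarm) ≈ 0.273

For the numerator, keep only structural fatigue=true terms: 0.026856 + 0.011430 = 0.038286
The normalizing constant is 0.04×0.94×0.746 + 0.31×0.94×0.254 + 0.6×0.06×0.746 + 0.75×0.06×0.254 = 0.140352
P(structural fatigue | strain alarm) = 0.038286/0.140352 ≈ 0.273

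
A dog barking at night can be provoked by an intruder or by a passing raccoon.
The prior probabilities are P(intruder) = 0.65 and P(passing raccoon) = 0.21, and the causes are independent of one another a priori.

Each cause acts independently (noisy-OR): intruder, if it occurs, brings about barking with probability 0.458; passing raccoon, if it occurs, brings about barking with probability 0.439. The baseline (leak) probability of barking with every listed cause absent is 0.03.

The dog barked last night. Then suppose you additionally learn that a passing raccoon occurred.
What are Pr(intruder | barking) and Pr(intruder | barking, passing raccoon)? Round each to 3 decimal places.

Under noisy-OR, P(barking | causes) = 1 − (1−0.03)·∏(1−qᵢ) over the active causes.
P(barking) = 0.03*0.35*0.79 + 0.45583*0.35*0.21 + 0.47426*0.65*0.79 + 0.70506*0.65*0.21 = 0.008295 + 0.033504 + 0.243533 + 0.096241 = 0.381573
The intruder-present share is 0.243533 + 0.096241 = 0.339774.
P(intruder | barking) = 0.339774 / 0.381573 ≈ 0.890

Now condition on the additional information:
P(barking | passing raccoon) = 0.45583*0.35 + 0.70506*0.65 = 0.159541 + 0.458289 = 0.617830
Restricting to configurations with intruder present: 0.70506*0.65 = 0.458289.
So P(intruder | barking, passing raccoon) = 0.458289/0.617830 ≈ 0.742.

Pr(intruder | barking) ≈ 0.890; Pr(intruder | barking, passing raccoon) ≈ 0.742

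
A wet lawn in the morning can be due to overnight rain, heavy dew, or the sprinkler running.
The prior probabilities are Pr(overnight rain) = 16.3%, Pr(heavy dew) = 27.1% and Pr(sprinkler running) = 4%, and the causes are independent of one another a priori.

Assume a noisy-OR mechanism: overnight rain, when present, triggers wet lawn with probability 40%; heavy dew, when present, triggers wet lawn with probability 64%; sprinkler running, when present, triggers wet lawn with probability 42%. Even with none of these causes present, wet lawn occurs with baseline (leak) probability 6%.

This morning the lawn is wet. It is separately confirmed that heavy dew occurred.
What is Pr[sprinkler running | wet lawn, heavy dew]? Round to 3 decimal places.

Pr[sprinkler running | wet lawn, heavy dew] ≈ 0.047

Under noisy-OR, P(wet lawn | causes) = 1 − (1−0.06)·∏(1−qᵢ) over the active causes.
P(wet lawn | heavy dew) = 0.6616·0.837·0.96 + 0.803728·0.837·0.04 + 0.79696·0.163·0.96 + 0.882237·0.163·0.04 = 0.531609 + 0.026909 + 0.124708 + 0.005752 = 0.688978
Restricting to configurations with sprinkler running present: 0.026909 + 0.005752 = 0.032661.
So P(sprinkler running | wet lawn, heavy dew) = 0.032661/0.688978 ≈ 0.047.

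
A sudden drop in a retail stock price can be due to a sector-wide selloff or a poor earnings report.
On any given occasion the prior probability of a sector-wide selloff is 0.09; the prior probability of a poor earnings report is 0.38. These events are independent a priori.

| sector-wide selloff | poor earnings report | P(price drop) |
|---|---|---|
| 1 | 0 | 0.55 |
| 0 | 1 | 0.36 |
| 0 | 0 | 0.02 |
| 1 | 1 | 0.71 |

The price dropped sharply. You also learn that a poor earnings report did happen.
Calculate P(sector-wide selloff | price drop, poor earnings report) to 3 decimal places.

Numerator (weight on configurations with sector-wide selloff): 0.71*0.09 = 0.063900
Denominator P(price drop | poor earnings report): 0.36*0.91 + 0.71*0.09 = 0.391500
Posterior = 0.063900 / 0.391500 ≈ 0.163

P(sector-wide selloff | price drop, poor earnings report) ≈ 0.163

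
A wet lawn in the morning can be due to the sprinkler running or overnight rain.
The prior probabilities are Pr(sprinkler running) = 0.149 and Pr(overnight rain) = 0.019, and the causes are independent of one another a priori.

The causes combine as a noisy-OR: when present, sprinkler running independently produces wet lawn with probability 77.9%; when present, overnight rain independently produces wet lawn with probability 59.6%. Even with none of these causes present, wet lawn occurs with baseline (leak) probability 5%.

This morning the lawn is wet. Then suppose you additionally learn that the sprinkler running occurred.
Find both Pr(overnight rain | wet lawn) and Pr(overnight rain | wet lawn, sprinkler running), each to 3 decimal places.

Pr(overnight rain | wet lawn) ≈ 0.074; Pr(overnight rain | wet lawn, sprinkler running) ≈ 0.022

Under noisy-OR, P(wet lawn | causes) = 1 − (1−0.05)·∏(1−qᵢ) over the active causes.
Weight on overnight rain=true, given the evidence: 0.009963 + 0.002591 = 0.012554
Denominator P(wet lawn): 0.05·0.851·0.981 + 0.6162·0.851·0.019 + 0.79005·0.149·0.981 + 0.91518·0.149·0.019 = 0.169777
Posterior = 0.012554 / 0.169777 ≈ 0.074

Now also conditioning on sprinkler running=true:
Sum P(wet lawn|·) weighted by the priors over both values of overnight rain:
  P(wet lawn | sprinkler running) = 0.79005*0.981 + 0.91518*0.019
        = 0.775039 + 0.017388 = 0.792427
The terms with overnight rain present sum to 0.017388, so
  P(overnight rain | wet lawn, sprinkler running) = 0.017388 / 0.792427 ≈ 0.022
Conditioning on sprinkler running lowers the posterior on overnight rain: the classic explaining-away effect in a common-effect structure.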